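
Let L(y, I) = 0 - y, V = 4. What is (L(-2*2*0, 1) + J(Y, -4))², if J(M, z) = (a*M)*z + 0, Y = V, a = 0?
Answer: 0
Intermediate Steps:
L(y, I) = -y
Y = 4
J(M, z) = 0 (J(M, z) = (0*M)*z + 0 = 0*z + 0 = 0 + 0 = 0)
(L(-2*2*0, 1) + J(Y, -4))² = (-(-2*2)*0 + 0)² = (-(-4)*0 + 0)² = (-1*0 + 0)² = (0 + 0)² = 0² = 0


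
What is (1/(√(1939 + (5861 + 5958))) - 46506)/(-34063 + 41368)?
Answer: -15502/2435 + √13758/100502190 ≈ -6.3663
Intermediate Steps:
(1/(√(1939 + (5861 + 5958))) - 46506)/(-34063 + 41368) = (1/(√(1939 + 11819)) - 46506)/7305 = (1/(√13758) - 46506)*(1/7305) = (√13758/13758 - 46506)*(1/7305) = (-46506 + √13758/13758)*(1/7305) = -15502/2435 + √13758/100502190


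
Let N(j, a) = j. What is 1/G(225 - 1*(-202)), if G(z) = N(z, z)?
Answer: 1/427 ≈ 0.0023419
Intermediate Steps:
G(z) = z
1/G(225 - 1*(-202)) = 1/(225 - 1*(-202)) = 1/(225 + 202) = 1/427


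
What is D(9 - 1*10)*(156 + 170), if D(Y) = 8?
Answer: 2608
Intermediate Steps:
D(9 - 1*10)*(156 + 170) = 8*(156 + 170) = 8*326 = 2608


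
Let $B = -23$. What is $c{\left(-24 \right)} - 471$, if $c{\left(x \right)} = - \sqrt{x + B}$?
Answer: $-471 - i \sqrt{47} \approx -471.0 - 6.8557 i$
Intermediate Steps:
$c{\left(x \right)} = - \sqrt{-23 + x}$ ($c{\left(x \right)} = - \sqrt{x - 23} = - \sqrt{-23 + x}$)
$c{\left(-24 \right)} - 471 = - \sqrt{-23 - 24} - 471 = - \sqrt{-47} - 471 = - i \sqrt{47} - 471 = -471 - i \sqrt{47}$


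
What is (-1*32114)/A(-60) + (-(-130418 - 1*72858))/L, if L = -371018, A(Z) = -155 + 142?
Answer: 5956114732/2411617 ≈ 2469.8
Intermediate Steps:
A(Z) = -13
(-1*32114)/A(-60) + (-(-130418 - 1*72858))/L = -1*32114/(-13) - (-130418 - 1*72858)/(-371018) = -32114*(-1/13) - (-130418 - 72858)*(-1/371018) = 32114/13 - 1*(-203276)*(-1/371018) = 32114/13 + 203276*(-1/371018) = 32114/13 - 101638/185509 = 5956114732/2411617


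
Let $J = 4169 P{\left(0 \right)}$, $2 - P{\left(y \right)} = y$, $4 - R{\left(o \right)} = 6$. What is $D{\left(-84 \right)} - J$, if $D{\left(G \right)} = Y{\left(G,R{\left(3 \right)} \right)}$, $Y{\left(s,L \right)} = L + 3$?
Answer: $-8337$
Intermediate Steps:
$R{\left(o \right)} = -2$ ($R{\left(o \right)} = 4 - 6 = -2$)
$Y{\left(s,L \right)} = 3 + L$
$D{\left(G \right)} = 1$ ($D{\left(G \right)} = 3 - 2 = 1$)
$P{\left(y \right)} = 2 - y$
$J = 8338$ ($J = 4169 \left(2 - 0\right) = 4169 \left(2 + 0\right) = 4169 \cdot 2 = 8338$)
$D{\left(-84 \right)} - J = 1 - 8338 = -8337$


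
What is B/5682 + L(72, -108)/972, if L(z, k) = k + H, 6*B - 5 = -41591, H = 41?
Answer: -1186271/920484 ≈ -1.2887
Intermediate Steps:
B = -6931 (B = 5/6 + (1/6)*(-41591) = 5/6 - 41591/6 = -6931)
L(z, k) = 41 + k (L(z, k) = k + 41 = 41 + k)
B/5682 + L(72, -108)/972 = -6931/5682 + (41 - 108)/972 = -6931*1/5682 - 67*1/972 = -6931/5682 - 67/972 = -1186271/920484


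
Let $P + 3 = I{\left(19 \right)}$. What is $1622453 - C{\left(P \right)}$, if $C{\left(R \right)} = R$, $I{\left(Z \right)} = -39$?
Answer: $1622495$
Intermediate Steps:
$P = -42$ ($P = -3 - 39 = -42$)
$1622453 - C{\left(P \right)} = 1622453 - -42 = 1622453 + 42 = 1622495$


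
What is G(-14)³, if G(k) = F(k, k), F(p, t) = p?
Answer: -2744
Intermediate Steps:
G(k) = k
G(-14)³ = (-14)³ = -2744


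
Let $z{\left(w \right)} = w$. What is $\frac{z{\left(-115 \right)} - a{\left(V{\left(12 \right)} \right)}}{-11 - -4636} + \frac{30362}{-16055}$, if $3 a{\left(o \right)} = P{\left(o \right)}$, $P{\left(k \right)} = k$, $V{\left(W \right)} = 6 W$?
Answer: $- \frac{1501641}{781625} \approx -1.9212$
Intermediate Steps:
$a{\left(o \right)} = \frac{o}{3}$
$\frac{z{\left(-115 \right)} - a{\left(V{\left(12 \right)} \right)}}{-11 - -4636} + \frac{30362}{-16055} = \frac{-115 - \frac{6 \cdot 12}{3}}{-11 - -4636} + \frac{30362}{-16055} = \frac{-115 - \frac{1}{3} \cdot 72}{-11 + 4636} + 30362 \left(- \frac{1}{16055}\right) = \frac{-115 - 24}{4625} - \frac{1598}{845} = \left(-115 - 24\right) \frac{1}{4625} - \frac{1598}{845} = \left(-139\right) \frac{1}{4625} - \frac{1598}{845} = - \frac{139}{4625} - \frac{1598}{845} = - \frac{1501641}{781625}$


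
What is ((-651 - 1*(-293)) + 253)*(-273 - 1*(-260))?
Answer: 1365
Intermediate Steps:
((-651 - 1*(-293)) + 253)*(-273 - 1*(-260)) = ((-651 + 293) + 253)*(-273 + 260) = (-358 + 253)*(-13) = -105*(-13) = 1365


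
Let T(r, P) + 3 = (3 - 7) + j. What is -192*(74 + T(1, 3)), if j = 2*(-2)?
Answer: -12096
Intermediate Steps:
j = -4
T(r, P) = -11 (T(r, P) = -3 + ((3 - 7) - 4) = -3 + (-4 - 4) = -3 - 8 = -11)
-192*(74 + T(1, 3)) = -192*(74 - 11) = -192*63 = -12096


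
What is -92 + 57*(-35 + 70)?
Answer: 1903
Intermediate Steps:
-92 + 57*(-35 + 70) = -92 + 57*35 = -92 + 1995 = 1903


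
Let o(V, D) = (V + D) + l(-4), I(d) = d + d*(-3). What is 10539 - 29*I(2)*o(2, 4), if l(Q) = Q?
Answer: 10771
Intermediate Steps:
I(d) = -2*d (I(d) = d - 3*d = -2*d)
o(V, D) = -4 + D + V (o(V, D) = (V + D) - 4 = (D + V) - 4 = -4 + D + V)
10539 - 29*I(2)*o(2, 4) = 10539 - 29*(-2*2)*(-4 + 4 + 2) = 10539 - 29*(-4)*2 = 10539 - (-116)*2 = 10539 - 1*(-232) = 10539 + 232 = 10771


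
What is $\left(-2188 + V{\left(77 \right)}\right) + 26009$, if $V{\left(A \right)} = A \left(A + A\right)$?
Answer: $35679$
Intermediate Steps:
$V{\left(A \right)} = 2 A^{2}$ ($V{\left(A \right)} = A 2 A = 2 A^{2}$)
$\left(-2188 + V{\left(77 \right)}\right) + 26009 = \left(-2188 + 2 \cdot 77^{2}\right) + 26009 = \left(-2188 + 2 \cdot 5929\right) + 26009 = \left(-2188 + 11858\right) + 26009 = 9670 + 26009 = 35679$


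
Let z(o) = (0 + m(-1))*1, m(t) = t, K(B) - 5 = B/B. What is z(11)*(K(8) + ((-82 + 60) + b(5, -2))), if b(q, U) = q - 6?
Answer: 17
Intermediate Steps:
K(B) = 6 (K(B) = 5 + B/B = 5 + 1 = 6)
b(q, U) = -6 + q
z(o) = -1 (z(o) = (0 - 1)*1 = -1*1 = -1)
z(11)*(K(8) + ((-82 + 60) + b(5, -2))) = -(6 + ((-82 + 60) + (-6 + 5))) = -(6 + (-22 - 1)) = -(6 - 23) = -1*(-17) = 17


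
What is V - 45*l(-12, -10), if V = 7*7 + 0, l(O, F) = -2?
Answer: 139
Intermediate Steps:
V = 49 (V = 49 + 0 = 49)
V - 45*l(-12, -10) = 49 - 45*(-2) = 49 + 90 = 139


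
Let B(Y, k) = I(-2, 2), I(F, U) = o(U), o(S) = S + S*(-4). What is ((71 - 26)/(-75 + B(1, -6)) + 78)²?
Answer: 485809/81 ≈ 5997.6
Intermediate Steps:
o(S) = -3*S (o(S) = S - 4*S = -3*S)
I(F, U) = -3*U
B(Y, k) = -6 (B(Y, k) = -3*2 = -6)
((71 - 26)/(-75 + B(1, -6)) + 78)² = ((71 - 26)/(-75 - 6) + 78)² = (45/(-81) + 78)² = (45*(-1/81) + 78)² = (-5/9 + 78)² = (697/9)² = 485809/81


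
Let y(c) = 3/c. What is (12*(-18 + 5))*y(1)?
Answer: -468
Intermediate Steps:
(12*(-18 + 5))*y(1) = (12*(-18 + 5))*(3/1) = (12*(-13))*(3*1) = -156*3 = -468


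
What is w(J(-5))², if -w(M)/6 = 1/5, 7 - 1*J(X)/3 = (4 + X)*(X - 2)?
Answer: 36/25 ≈ 1.4400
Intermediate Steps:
J(X) = 21 - 3*(-2 + X)*(4 + X) (J(X) = 21 - 3*(4 + X)*(X - 2) = 21 - 3*(4 + X)*(-2 + X) = 21 - 3*(-2 + X)*(4 + X))
w(M) = -6/5
w(J(-5))² = (-6/5)² = 36/25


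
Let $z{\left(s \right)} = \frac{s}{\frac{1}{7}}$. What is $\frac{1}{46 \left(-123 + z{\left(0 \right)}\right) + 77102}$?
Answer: $\frac{1}{71444} \approx 1.3997 \cdot 10^{-5}$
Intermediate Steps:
$z{\left(s \right)} = 7 s$ ($z{\left(s \right)} = s \frac{1}{\frac{1}{7}} = s 7 = 7 s$)
$\frac{1}{46 \left(-123 + z{\left(0 \right)}\right) + 77102} = \frac{1}{46 \left(-123 + 7 \cdot 0\right) + 77102} = \frac{1}{46 \left(-123 + 0\right) + 77102} = \frac{1}{46 \left(-123\right) + 77102} = \frac{1}{-5658 + 77102} = \frac{1}{71444}$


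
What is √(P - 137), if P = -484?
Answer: 3*I*√69 ≈ 24.92*I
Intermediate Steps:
√(P - 137) = √(-484 - 137) = √(-621) = 3*I*√69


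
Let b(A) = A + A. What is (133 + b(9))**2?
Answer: 22801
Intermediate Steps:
b(A) = 2*A
(133 + b(9))**2 = (133 + 2*9)**2 = (133 + 18)**2 = 151**2 = 22801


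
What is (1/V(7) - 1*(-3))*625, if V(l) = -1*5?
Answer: 1750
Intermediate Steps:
V(l) = -5
(1/V(7) - 1*(-3))*625 = (1/(-5) - 1*(-3))*625 = (-⅕ + 3)*625 = (14/5)*625 = 1750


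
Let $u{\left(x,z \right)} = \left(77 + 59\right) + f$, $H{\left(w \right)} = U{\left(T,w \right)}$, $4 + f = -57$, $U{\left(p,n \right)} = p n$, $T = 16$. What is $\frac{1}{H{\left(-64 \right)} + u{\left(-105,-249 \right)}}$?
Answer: $- \frac{1}{949} \approx -0.0010537$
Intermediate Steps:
$U{\left(p,n \right)} = n p$
$f = -61$ ($f = -4 - 57 = -61$)
$H{\left(w \right)} = 16 w$ ($H{\left(w \right)} = w 16 = 16 w$)
$u{\left(x,z \right)} = 75$ ($u{\left(x,z \right)} = \left(77 + 59\right) - 61 = 136 - 61 = 75$)
$\frac{1}{H{\left(-64 \right)} + u{\left(-105,-249 \right)}} = \frac{1}{16 \left(-64\right) + 75} = \frac{1}{-1024 + 75} = \frac{1}{-949} = - \frac{1}{949}$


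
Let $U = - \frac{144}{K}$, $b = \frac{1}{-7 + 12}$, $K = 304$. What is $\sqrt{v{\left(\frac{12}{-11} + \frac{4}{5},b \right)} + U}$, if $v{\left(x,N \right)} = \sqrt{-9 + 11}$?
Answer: $\frac{\sqrt{-171 + 361 \sqrt{2}}}{19} \approx 0.96981$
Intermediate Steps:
$b = \frac{1}{5} \approx 0.2$
$v{\left(x,N \right)} = \sqrt{2}$
$U = - \frac{9}{19}$ ($U = - \frac{144}{304} = \left(-144\right) \frac{1}{304} = - \frac{9}{19} \approx -0.47368$)
$\sqrt{v{\left(\frac{12}{-11} + \frac{4}{5},b \right)} + U} = \sqrt{\sqrt{2} - \frac{9}{19}} = \sqrt{- \frac{9}{19} + \sqrt{2}}$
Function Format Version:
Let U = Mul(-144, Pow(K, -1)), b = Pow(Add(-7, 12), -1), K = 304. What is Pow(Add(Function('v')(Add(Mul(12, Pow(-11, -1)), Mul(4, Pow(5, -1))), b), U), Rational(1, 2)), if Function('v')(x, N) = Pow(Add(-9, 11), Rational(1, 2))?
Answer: Mul(Rational(1, 19), Pow(Add(-171, Mul(361, Pow(2, Rational(1, 2)))), Rational(1, 2))) ≈ 0.96981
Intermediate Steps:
b = Rational(1, 5) (b = Pow(5, -1) = Rational(1, 5) ≈ 0.20000)
Function('v')(x, N) = Pow(2, Rational(1, 2))
U = Rational(-9, 19) (U = Mul(-144, Pow(304, -1)) = Mul(-144, Rational(1, 304)) = Rational(-9, 19) ≈ -0.47368)
Pow(Add(Function('v')(Add(Mul(12, Pow(-11, -1)), Mul(4, Pow(5, -1))), b), U), Rational(1, 2)) = Pow(Add(Pow(2, Rational(1, 2)), Rational(-9, 19)), Rational(1, 2)) = Pow(Add(Rational(-9, 19), Pow(2, Rational(1, 2))), Rational(1, 2))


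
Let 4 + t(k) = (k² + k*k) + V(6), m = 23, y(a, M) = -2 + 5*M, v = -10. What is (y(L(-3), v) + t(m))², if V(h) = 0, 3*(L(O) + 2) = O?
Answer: 1004004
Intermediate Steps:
L(O) = -2 + O/3
t(k) = -4 + 2*k² (t(k) = -4 + ((k² + k*k) + 0) = -4 + ((k² + k²) + 0) = -4 + (2*k² + 0) = -4 + 2*k²)
(y(L(-3), v) + t(m))² = ((-2 + 5*(-10)) + (-4 + 2*23²))² = ((-2 - 50) + (-4 + 2*529))² = (-52 + (-4 + 1058))² = (-52 + 1054)² = 1002² = 1004004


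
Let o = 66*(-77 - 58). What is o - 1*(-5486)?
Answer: -3424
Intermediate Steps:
o = -8910 (o = 66*(-135) = -8910)
o - 1*(-5486) = -8910 - 1*(-5486) = -8910 + 5486 = -3424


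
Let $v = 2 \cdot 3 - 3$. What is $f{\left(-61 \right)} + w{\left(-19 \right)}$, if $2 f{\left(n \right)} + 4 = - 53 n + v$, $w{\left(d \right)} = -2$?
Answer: $1614$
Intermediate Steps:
$v = 3$ ($v = 6 - 3 = 3$)
$f{\left(n \right)} = - \frac{1}{2} - \frac{53 n}{2}$ ($f{\left(n \right)} = -2 + \frac{- 53 n + 3}{2} = -2 + \frac{3 - 53 n}{2} = -2 - \left(- \frac{3}{2} + \frac{53 n}{2}\right) = - \frac{1}{2} - \frac{53 n}{2}$)
$f{\left(-61 \right)} + w{\left(-19 \right)} = \left(- \frac{1}{2} - - \frac{3233}{2}\right) - 2 = \left(- \frac{1}{2} + \frac{3233}{2}\right) - 2 = 1616 - 2 = 1614$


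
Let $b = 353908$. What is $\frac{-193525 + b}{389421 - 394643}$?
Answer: $- \frac{160383}{5222} \approx -30.713$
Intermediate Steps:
$\frac{-193525 + b}{389421 - 394643} = \frac{-193525 + 353908}{389421 - 394643} = \frac{160383}{-5222} = 160383 \left(- \frac{1}{5222}\right) = - \frac{160383}{5222}$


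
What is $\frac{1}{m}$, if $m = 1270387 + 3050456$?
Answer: $\frac{1}{4320843} \approx 2.3144 \cdot 10^{-7}$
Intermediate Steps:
$m = 4320843$
$\frac{1}{m} = \frac{1}{4320843}$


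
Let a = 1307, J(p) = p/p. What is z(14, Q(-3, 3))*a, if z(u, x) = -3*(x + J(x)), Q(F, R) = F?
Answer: 7842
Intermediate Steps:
J(p) = 1
z(u, x) = -3 - 3*x (z(u, x) = -3*(x + 1) = -3*(1 + x) = -3 - 3*x)
z(14, Q(-3, 3))*a = (-3 - 3*(-3))*1307 = (-3 + 9)*1307 = 6*1307 = 7842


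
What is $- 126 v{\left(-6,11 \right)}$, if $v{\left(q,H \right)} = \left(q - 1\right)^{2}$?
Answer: $-6174$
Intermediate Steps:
$v{\left(q,H \right)} = \left(-1 + q\right)^{2}$
$- 126 v{\left(-6,11 \right)} = - 126 \left(-1 - 6\right)^{2} = - 126 \left(-7\right)^{2} = \left(-126\right) 49 = -6174$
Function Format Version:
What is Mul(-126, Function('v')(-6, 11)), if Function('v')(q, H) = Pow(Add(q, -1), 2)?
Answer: -6174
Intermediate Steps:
Function('v')(q, H) = Pow(Add(-1, q), 2)
Mul(-126, Function('v')(-6, 11)) = Mul(-126, Pow(Add(-1, -6), 2)) = Mul(-126, Pow(-7, 2)) = Mul(-126, 49) = -6174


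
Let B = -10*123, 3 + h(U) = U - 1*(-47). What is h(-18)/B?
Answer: -13/615 ≈ -0.021138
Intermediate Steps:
h(U) = 44 + U (h(U) = -3 + (U - 1*(-47)) = -3 + (U + 47) = -3 + (47 + U) = 44 + U)
B = -1230
h(-18)/B = (44 - 18)/(-1230) = 26*(-1/1230) = -13/615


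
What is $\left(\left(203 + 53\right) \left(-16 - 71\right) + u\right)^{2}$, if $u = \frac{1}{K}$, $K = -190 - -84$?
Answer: $\frac{5573532453889}{11236} \approx 4.9604 \cdot 10^{8}$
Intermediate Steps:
$K = -106$ ($K = -190 + 84 = -106$)
$u = - \frac{1}{106}$ ($u = \frac{1}{-106} = - \frac{1}{106} \approx -0.009434$)
$\left(\left(203 + 53\right) \left(-16 - 71\right) + u\right)^{2} = \left(\left(203 + 53\right) \left(-16 - 71\right) - \frac{1}{106}\right)^{2} = \left(256 \left(-87\right) - \frac{1}{106}\right)^{2} = \left(-22272 - \frac{1}{106}\right)^{2} = \left(- \frac{2360833}{106}\right)^{2} = \frac{5573532453889}{11236}$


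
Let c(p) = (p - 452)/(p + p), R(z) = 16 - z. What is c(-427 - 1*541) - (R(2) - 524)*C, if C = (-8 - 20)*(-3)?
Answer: 20734915/484 ≈ 42841.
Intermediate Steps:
C = 84 (C = -28*(-3) = 84)
c(p) = (-452 + p)/(2*p) (c(p) = (-452 + p)/((2*p)) = (-452 + p)*(1/(2*p)) = (-452 + p)/(2*p))
c(-427 - 1*541) - (R(2) - 524)*C = (-452 + (-427 - 1*541))/(2*(-427 - 1*541)) - ((16 - 1*2) - 524)*84 = (-452 + (-427 - 541))/(2*(-427 - 541)) - ((16 - 2) - 524)*84 = (½)*(-452 - 968)/(-968) - (14 - 524)*84 = (½)*(-1/968)*(-1420) - (-510)*84 = 355/484 - 1*(-42840) = 355/484 + 42840 = 20734915/484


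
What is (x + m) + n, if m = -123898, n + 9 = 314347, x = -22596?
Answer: 167844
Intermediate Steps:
n = 314338 (n = -9 + 314347 = 314338)
(x + m) + n = (-22596 - 123898) + 314338 = -146494 + 314338 = 167844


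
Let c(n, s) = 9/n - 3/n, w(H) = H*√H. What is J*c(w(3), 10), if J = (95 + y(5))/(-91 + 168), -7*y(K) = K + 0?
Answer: 40*√3/49 ≈ 1.4139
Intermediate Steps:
w(H) = H^(3/2)
y(K) = -K/7 (y(K) = -(K + 0)/7 = -K/7)
c(n, s) = 6/n
J = 60/49 (J = (95 - ⅐*5)/(-91 + 168) = (95 - 5/7)/77 = (660/7)*(1/77) = 60/49 ≈ 1.2245)
J*c(w(3), 10) = 60*(6/(3^(3/2)))/49 = 60*(6/((3*√3)))/49 = 60*(6*(√3/9))/49 = 60*(2*√3/3)/49 = 40*√3/49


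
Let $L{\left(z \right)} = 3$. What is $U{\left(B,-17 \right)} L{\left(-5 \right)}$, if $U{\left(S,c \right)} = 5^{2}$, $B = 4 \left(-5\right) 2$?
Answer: $75$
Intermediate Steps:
$B = -40$ ($B = \left(-20\right) 2 = -40$)
$U{\left(S,c \right)} = 25$
$U{\left(B,-17 \right)} L{\left(-5 \right)} = 25 \cdot 3 = 75$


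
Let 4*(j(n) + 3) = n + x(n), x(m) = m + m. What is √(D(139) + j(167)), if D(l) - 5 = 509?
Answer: √2545/2 ≈ 25.224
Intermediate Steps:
D(l) = 514 (D(l) = 5 + 509 = 514)
x(m) = 2*m
j(n) = -3 + 3*n/4 (j(n) = -3 + (n + 2*n)/4 = -3 + (3*n)/4 = -3 + 3*n/4)
√(D(139) + j(167)) = √(514 + (-3 + (¾)*167)) = √(514 + (-3 + 501/4)) = √(514 + 489/4) = √(2545/4) = √2545/2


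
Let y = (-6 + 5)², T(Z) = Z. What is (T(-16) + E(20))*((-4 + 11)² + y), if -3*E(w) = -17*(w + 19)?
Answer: 10250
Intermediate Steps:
y = 1 (y = (-1)² = 1)
E(w) = 323/3 + 17*w/3 (E(w) = -(-17)*(w + 19)/3 = -(-17)*(19 + w)/3 = -(-323 - 17*w)/3 = 323/3 + 17*w/3)
(T(-16) + E(20))*((-4 + 11)² + y) = (-16 + (323/3 + (17/3)*20))*((-4 + 11)² + 1) = (-16 + (323/3 + 340/3))*(7² + 1) = (-16 + 221)*(49 + 1) = 205*50 = 10250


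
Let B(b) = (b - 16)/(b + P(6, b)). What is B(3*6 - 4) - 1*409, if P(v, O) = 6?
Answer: -4091/10 ≈ -409.10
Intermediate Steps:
B(b) = (-16 + b)/(6 + b) (B(b) = (b - 16)/(b + 6) = (-16 + b)/(6 + b))
B(3*6 - 4) - 1*409 = (-16 + (3*6 - 4))/(6 + (3*6 - 4)) - 1*409 = (-16 + (18 - 4))/(6 + (18 - 4)) - 409 = (-16 + 14)/(6 + 14) - 409 = -2/20 - 409 = (1/20)*(-2) - 409 = -1/10 - 409 = -4091/10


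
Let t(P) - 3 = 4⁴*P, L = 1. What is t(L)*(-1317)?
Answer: -341103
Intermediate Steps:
t(P) = 3 + 256*P (t(P) = 3 + 4⁴*P = 3 + 256*P)
t(L)*(-1317) = (3 + 256*1)*(-1317) = (3 + 256)*(-1317) = 259*(-1317) = -341103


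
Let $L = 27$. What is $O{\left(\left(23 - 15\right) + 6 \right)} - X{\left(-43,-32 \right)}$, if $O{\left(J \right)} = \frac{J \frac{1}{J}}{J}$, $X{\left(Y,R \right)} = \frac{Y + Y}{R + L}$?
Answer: $- \frac{1199}{70} \approx -17.129$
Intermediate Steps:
$X{\left(Y,R \right)} = \frac{2 Y}{27 + R}$ ($X{\left(Y,R \right)} = \frac{Y + Y}{R + 27} = \frac{2 Y}{27 + R}$)
$O{\left(J \right)} = \frac{1}{J}$ ($O{\left(J \right)} = 1 \frac{1}{J} = \frac{1}{J}$)
$O{\left(\left(23 - 15\right) + 6 \right)} - X{\left(-43,-32 \right)} = \frac{1}{\left(23 - 15\right) + 6} - 2 \left(-43\right) \frac{1}{27 - 32} = \frac{1}{8 + 6} - 2 \left(-43\right) \frac{1}{-5} = \frac{1}{14} - 2 \left(-43\right) \left(- \frac{1}{5}\right) = \frac{1}{14} - \frac{86}{5} = - \frac{1199}{70}$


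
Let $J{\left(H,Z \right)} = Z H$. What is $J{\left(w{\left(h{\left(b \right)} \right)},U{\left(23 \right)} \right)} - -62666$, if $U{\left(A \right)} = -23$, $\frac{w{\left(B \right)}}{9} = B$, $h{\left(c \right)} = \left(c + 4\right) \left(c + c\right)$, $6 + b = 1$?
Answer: $60596$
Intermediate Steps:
$b = -5$ ($b = -6 + 1 = -5$)
$h{\left(c \right)} = 2 c \left(4 + c\right)$ ($h{\left(c \right)} = \left(4 + c\right) 2 c = 2 c \left(4 + c\right)$)
$w{\left(B \right)} = 9 B$
$J{\left(H,Z \right)} = H Z$
$J{\left(w{\left(h{\left(b \right)} \right)},U{\left(23 \right)} \right)} - -62666 = 9 \cdot 2 \left(-5\right) \left(4 - 5\right) \left(-23\right) - -62666 = 9 \cdot 2 \left(-5\right) \left(-1\right) \left(-23\right) + 62666 = 9 \cdot 10 \left(-23\right) + 62666 = 90 \left(-23\right) + 62666 = -2070 + 62666 = 60596$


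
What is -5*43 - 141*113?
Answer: -16148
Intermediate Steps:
-5*43 - 141*113 = -215 - 15933 = -16148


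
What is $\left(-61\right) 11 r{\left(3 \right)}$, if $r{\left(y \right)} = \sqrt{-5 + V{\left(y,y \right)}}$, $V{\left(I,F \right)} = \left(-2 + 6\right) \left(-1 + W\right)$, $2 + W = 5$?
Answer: $- 671 \sqrt{3} \approx -1162.2$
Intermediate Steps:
$W = 3$ ($W = -2 + 5 = 3$)
$V{\left(I,F \right)} = 8$ ($V{\left(I,F \right)} = \left(-2 + 6\right) \left(-1 + 3\right) = 4 \cdot 2 = 8$)
$r{\left(y \right)} = \sqrt{3}$ ($r{\left(y \right)} = \sqrt{-5 + 8} = \sqrt{3}$)
$\left(-61\right) 11 r{\left(3 \right)} = \left(-61\right) 11 \sqrt{3} = - 671 \sqrt{3}$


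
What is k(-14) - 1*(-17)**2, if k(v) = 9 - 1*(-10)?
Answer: -270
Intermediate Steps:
k(v) = 19 (k(v) = 9 + 10 = 19)
k(-14) - 1*(-17)**2 = 19 - 1*(-17)**2 = 19 - 1*289 = 19 - 289 = -270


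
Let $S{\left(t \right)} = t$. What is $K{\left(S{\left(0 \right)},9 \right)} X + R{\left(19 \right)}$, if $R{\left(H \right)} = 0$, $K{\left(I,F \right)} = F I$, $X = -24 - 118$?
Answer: $0$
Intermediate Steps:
$X = -142$ ($X = -24 - 118 = -142$)
$K{\left(S{\left(0 \right)},9 \right)} X + R{\left(19 \right)} = 9 \cdot 0 \left(-142\right) + 0 = 0 \left(-142\right) + 0 = 0 + 0 = 0$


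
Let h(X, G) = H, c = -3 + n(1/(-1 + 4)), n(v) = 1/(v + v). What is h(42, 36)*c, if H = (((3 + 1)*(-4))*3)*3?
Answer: 216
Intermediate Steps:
n(v) = 1/(2*v)
c = -3/2 (c = -3 + 1/(2*(1/(-1 + 4))) = -3 + 1/(2*(1/3)) = -3 + 1/(2*(⅓)) = -3 + (½)*3 = -3 + 3/2 = -3/2 ≈ -1.5000)
H = -144 (H = ((4*(-4))*3)*3 = -16*3*3 = -48*3 = -144)
h(X, G) = -144
h(42, 36)*c = -144*(-3/2) = 216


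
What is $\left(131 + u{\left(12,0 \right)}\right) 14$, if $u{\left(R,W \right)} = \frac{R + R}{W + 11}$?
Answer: $\frac{20510}{11} \approx 1864.5$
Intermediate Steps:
$u{\left(R,W \right)} = \frac{2 R}{11 + W}$
$\left(131 + u{\left(12,0 \right)}\right) 14 = \left(131 + 2 \cdot 12 \frac{1}{11 + 0}\right) 14 = \left(131 + 2 \cdot 12 \cdot \frac{1}{11}\right) 14 = \left(131 + \frac{24}{11}\right) 14 = \frac{1465}{11} \cdot 14 = \frac{20510}{11}$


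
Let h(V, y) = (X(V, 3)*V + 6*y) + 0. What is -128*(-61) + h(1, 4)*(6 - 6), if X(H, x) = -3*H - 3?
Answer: 7808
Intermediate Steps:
X(H, x) = -3 - 3*H
h(V, y) = 6*y + V*(-3 - 3*V) (h(V, y) = ((-3 - 3*V)*V + 6*y) + 0 = (V*(-3 - 3*V) + 6*y) + 0 = (6*y + V*(-3 - 3*V)) + 0 = 6*y + V*(-3 - 3*V))
-128*(-61) + h(1, 4)*(6 - 6) = -128*(-61) + (6*4 - 3*1*(1 + 1))*(6 - 6) = 7808 + (24 - 3*1*2)*0 = 7808 + (24 - 6)*0 = 7808 + 18*0 = 7808 + 0 = 7808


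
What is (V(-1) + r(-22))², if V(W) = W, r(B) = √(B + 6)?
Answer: (1 - 4*I)² ≈ -15.0 - 8.0*I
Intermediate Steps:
r(B) = √(6 + B)
(V(-1) + r(-22))² = (-1 + √(6 - 22))² = (-1 + √(-16))² = (-1 + 4*I)²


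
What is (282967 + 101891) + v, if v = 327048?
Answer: 711906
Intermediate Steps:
(282967 + 101891) + v = (282967 + 101891) + 327048 = 384858 + 327048 = 711906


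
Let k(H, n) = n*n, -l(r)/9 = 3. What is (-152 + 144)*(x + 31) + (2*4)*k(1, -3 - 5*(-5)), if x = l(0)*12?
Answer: 6216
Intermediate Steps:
l(r) = -27 (l(r) = -9*3 = -27)
k(H, n) = n²
x = -324 (x = -27*12 = -324)
(-152 + 144)*(x + 31) + (2*4)*k(1, -3 - 5*(-5)) = (-152 + 144)*(-324 + 31) + (2*4)*(-3 - 5*(-5))² = -8*(-293) + 8*(-3 + 25)² = 2344 + 8*22² = 2344 + 8*484 = 2344 + 3872 = 6216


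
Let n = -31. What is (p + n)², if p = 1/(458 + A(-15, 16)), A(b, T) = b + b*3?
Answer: 152201569/158404 ≈ 960.84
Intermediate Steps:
A(b, T) = 4*b (A(b, T) = b + 3*b = 4*b)
p = 1/398 (p = 1/(458 + 4*(-15)) = 1/(458 - 60) = 1/398 ≈ 0.0025126)
(p + n)² = (1/398 - 31)² = (-12337/398)² = 152201569/158404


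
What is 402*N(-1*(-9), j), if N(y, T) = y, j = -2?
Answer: 3618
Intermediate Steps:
402*N(-1*(-9), j) = 402*(-1*(-9)) = 402*9 = 3618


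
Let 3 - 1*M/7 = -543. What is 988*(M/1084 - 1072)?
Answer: -286081822/271 ≈ -1.0557e+6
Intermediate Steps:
M = 3822 (M = 21 - 7*(-543) = 21 + 3801 = 3822)
988*(M/1084 - 1072) = 988*(3822/1084 - 1072) = 988*(3822*(1/1084) - 1072) = 988*(1911/542 - 1072) = 988*(-579113/542) = -286081822/271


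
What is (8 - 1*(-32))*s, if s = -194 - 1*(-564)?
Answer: 14800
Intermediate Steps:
s = 370 (s = -194 + 564 = 370)
(8 - 1*(-32))*s = (8 - 1*(-32))*370 = (8 + 32)*370 = 40*370 = 14800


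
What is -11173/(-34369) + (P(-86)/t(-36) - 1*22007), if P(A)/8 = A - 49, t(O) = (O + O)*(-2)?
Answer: -1513210355/68738 ≈ -22014.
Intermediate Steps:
t(O) = -4*O (t(O) = (2*O)*(-2) = -4*O)
P(A) = -392 + 8*A (P(A) = 8*(A - 49) = 8*(-49 + A) = -392 + 8*A)
-11173/(-34369) + (P(-86)/t(-36) - 1*22007) = -11173/(-34369) + ((-392 + 8*(-86))/((-4*(-36))) - 1*22007) = -11173*(-1/34369) + ((-392 - 688)/144 - 22007) = 11173/34369 + (-1080*1/144 - 22007) = 11173/34369 + (-15/2 - 22007) = 11173/34369 - 44029/2 = -1513210355/68738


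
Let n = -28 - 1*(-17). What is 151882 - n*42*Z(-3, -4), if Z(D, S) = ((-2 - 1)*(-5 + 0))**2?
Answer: 255832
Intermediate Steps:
n = -11 (n = -28 + 17 = -11)
Z(D, S) = 225 (Z(D, S) = (-3*(-5))**2 = 15**2 = 225)
151882 - n*42*Z(-3, -4) = 151882 - (-11*42)*225 = 151882 - (-462)*225 = 151882 - 1*(-103950) = 151882 + 103950 = 255832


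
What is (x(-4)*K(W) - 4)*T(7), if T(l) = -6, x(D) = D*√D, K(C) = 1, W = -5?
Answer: 24 + 48*I ≈ 24.0 + 48.0*I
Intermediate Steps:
x(D) = D^(3/2)
(x(-4)*K(W) - 4)*T(7) = ((-4)^(3/2)*1 - 4)*(-6) = (-8*I*1 - 4)*(-6) = (-8*I - 4)*(-6) = (-4 - 8*I)*(-6) = 24 + 48*I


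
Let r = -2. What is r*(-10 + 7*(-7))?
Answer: 118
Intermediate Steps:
r*(-10 + 7*(-7)) = -2*(-10 + 7*(-7)) = -2*(-10 - 49) = -2*(-59) = 118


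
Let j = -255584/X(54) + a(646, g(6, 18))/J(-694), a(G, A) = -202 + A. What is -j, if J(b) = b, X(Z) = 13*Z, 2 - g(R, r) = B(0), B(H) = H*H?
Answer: 44308724/121797 ≈ 363.79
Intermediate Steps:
B(H) = H²
g(R, r) = 2 (g(R, r) = 2 - 1*0² = 2 - 1*0 = 2 + 0 = 2)
j = -44308724/121797 (j = -255584/(13*54) + (-202 + 2)/(-694) = -255584/702 - 200*(-1/694) = -255584*1/702 + 100/347 = -127792/351 + 100/347 = -44308724/121797 ≈ -363.79)
-j = -1*(-44308724/121797) = 44308724/121797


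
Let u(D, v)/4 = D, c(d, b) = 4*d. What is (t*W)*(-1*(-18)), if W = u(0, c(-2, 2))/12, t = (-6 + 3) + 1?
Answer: 0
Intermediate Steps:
u(D, v) = 4*D
t = -2 (t = -3 + 1 = -2)
W = 0 (W = (4*0)/12 = 0*(1/12) = 0)
(t*W)*(-1*(-18)) = (-2*0)*(-1*(-18)) = 0*18 = 0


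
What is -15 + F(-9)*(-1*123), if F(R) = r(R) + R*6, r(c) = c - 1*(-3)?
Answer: 7365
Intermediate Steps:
r(c) = 3 + c (r(c) = c + 3 = 3 + c)
F(R) = 3 + 7*R (F(R) = (3 + R) + R*6 = (3 + R) + 6*R = 3 + 7*R)
-15 + F(-9)*(-1*123) = -15 + (3 + 7*(-9))*(-1*123) = -15 + (3 - 63)*(-123) = -15 - 60*(-123) = -15 + 7380 = 7365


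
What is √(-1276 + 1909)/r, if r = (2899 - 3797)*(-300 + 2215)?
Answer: -√633/1719670 ≈ -1.4630e-5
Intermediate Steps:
r = -1719670 (r = -898*1915 = -1719670)
√(-1276 + 1909)/r = √(-1276 + 1909)/(-1719670) = √633*(-1/1719670) = -√633/1719670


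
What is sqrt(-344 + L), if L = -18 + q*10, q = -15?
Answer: 16*I*sqrt(2) ≈ 22.627*I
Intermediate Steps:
L = -168 (L = -18 - 15*10 = -18 - 150 = -168)
sqrt(-344 + L) = sqrt(-344 - 168) = sqrt(-512) = 16*I*sqrt(2)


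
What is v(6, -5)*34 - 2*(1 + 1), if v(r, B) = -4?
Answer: -140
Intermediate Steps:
v(6, -5)*34 - 2*(1 + 1) = -4*34 - 2*(1 + 1) = -136 - 2*2 = -136 - 4 = -140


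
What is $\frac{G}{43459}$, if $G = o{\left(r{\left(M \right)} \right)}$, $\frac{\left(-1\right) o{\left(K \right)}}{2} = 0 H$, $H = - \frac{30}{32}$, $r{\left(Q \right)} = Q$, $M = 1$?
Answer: $0$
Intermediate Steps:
$H = - \frac{15}{16}$ ($H = \left(-30\right) \frac{1}{32} = - \frac{15}{16} \approx -0.9375$)
$o{\left(K \right)} = 0$ ($o{\left(K \right)} = - 2 \cdot 0 \left(- \frac{15}{16}\right) = \left(-2\right) 0 = 0$)
$G = 0$
$\frac{G}{43459} = \frac{0}{43459} = 0 \cdot \frac{1}{43459} = 0$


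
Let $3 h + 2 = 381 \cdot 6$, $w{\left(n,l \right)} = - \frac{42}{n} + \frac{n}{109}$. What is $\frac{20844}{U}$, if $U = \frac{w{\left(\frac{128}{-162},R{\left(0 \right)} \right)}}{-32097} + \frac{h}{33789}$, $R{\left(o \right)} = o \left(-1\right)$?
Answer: $\frac{2128928549363021952}{2132207210513} \approx 9.9846 \cdot 10^{5}$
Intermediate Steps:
$R{\left(o \right)} = - o$
$w{\left(n,l \right)} = - \frac{42}{n} + \frac{n}{109}$ ($w{\left(n,l \right)} = - \frac{42}{n} + n \frac{1}{109} = - \frac{42}{n} + \frac{n}{109}$)
$h = \frac{2284}{3}$ ($h = - \frac{2}{3} + \frac{381 \cdot 6}{3} = - \frac{2}{3} + \frac{1}{3} \cdot 2286 = - \frac{2}{3} + 762 = \frac{2284}{3} \approx 761.33$)
$U = \frac{2132207210513}{102136276595808}$ ($U = \frac{- \frac{42}{128 \frac{1}{-162}} + \frac{128 \frac{1}{-162}}{109}}{-32097} + \frac{2284}{3 \cdot 33789} = \left(- \frac{42}{128 \left(- \frac{1}{162}\right)} + \frac{128 \left(- \frac{1}{162}\right)}{109}\right) \left(- \frac{1}{32097}\right) + \frac{2284}{3} \cdot \frac{1}{33789} = \left(- \frac{42}{- \frac{64}{81}} + \frac{1}{109} \left(- \frac{64}{81}\right)\right) \left(- \frac{1}{32097}\right) + \frac{2284}{101367} = \left(\left(-42\right) \left(- \frac{81}{64}\right) - \frac{64}{8829}\right) \left(- \frac{1}{32097}\right) + \frac{2284}{101367} = \left(\frac{1701}{32} - \frac{64}{8829}\right) \left(- \frac{1}{32097}\right) + \frac{2284}{101367} = \frac{15016081}{282528} \left(- \frac{1}{32097}\right) + \frac{2284}{101367} = - \frac{15016081}{9068301216} + \frac{2284}{101367} = \frac{2132207210513}{102136276595808} \approx 0.020876$)
$\frac{20844}{U} = \frac{20844}{\frac{2132207210513}{102136276595808}} = 20844 \cdot \frac{102136276595808}{2132207210513} = \frac{2128928549363021952}{2132207210513}$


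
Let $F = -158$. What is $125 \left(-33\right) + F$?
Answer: $-4283$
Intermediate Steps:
$125 \left(-33\right) + F = 125 \left(-33\right) - 158 = -4125 - 158 = -4283$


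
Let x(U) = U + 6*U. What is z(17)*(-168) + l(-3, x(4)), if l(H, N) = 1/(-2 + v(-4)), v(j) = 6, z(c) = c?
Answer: -11423/4 ≈ -2855.8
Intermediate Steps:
x(U) = 7*U
l(H, N) = ¼ (l(H, N) = 1/(-2 + 6) = 1/4 = ¼)
z(17)*(-168) + l(-3, x(4)) = 17*(-168) + ¼ = -2856 + ¼ = -11423/4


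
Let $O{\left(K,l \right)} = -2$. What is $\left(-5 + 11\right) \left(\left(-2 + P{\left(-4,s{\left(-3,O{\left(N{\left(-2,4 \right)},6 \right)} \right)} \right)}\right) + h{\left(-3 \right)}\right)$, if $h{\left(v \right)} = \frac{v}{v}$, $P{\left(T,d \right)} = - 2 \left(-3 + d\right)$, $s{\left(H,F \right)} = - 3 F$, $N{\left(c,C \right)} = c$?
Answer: $-42$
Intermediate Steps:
$P{\left(T,d \right)} = 6 - 2 d$
$h{\left(v \right)} = 1$
$\left(-5 + 11\right) \left(\left(-2 + P{\left(-4,s{\left(-3,O{\left(N{\left(-2,4 \right)},6 \right)} \right)} \right)}\right) + h{\left(-3 \right)}\right) = \left(-5 + 11\right) \left(\left(-2 + \left(6 - 2 \left(\left(-3\right) \left(-2\right)\right)\right)\right) + 1\right) = 6 \left(\left(-2 + \left(6 - 12\right)\right) + 1\right) = 6 \left(\left(-2 - 6\right) + 1\right) = 6 \left(-8 + 1\right) = 6 \left(-7\right) = -42$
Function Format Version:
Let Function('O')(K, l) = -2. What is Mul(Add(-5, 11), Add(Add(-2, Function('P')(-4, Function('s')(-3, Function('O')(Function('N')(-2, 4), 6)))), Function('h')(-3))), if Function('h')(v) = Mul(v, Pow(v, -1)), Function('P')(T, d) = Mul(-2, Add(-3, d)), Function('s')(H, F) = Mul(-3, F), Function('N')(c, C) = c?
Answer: -42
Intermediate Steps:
Function('P')(T, d) = Add(6, Mul(-2, d))
Function('h')(v) = 1
Mul(Add(-5, 11), Add(Add(-2, Function('P')(-4, Function('s')(-3, Function('O')(Function('N')(-2, 4), 6)))), Function('h')(-3))) = Mul(Add(-5, 11), Add(Add(-2, Add(6, Mul(-2, Mul(-3, -2)))), 1)) = Mul(6, Add(Add(-2, Add(6, Mul(-2, 6))), 1)) = Mul(6, Add(Add(-2, Add(6, -12)), 1)) = Mul(6, Add(Add(-2, -6), 1)) = Mul(6, Add(-8, 1)) = Mul(6, -7) = -42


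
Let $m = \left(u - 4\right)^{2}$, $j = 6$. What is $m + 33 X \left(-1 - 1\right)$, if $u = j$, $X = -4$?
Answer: $268$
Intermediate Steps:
$u = 6$
$m = 4$ ($m = \left(6 - 4\right)^{2} = 2^{2} = 4$)
$m + 33 X \left(-1 - 1\right) = 4 + 33 \left(- 4 \left(-1 - 1\right)\right) = 4 + 33 \left(\left(-4\right) \left(-2\right)\right) = 4 + 33 \cdot 8 = 4 + 264 = 268$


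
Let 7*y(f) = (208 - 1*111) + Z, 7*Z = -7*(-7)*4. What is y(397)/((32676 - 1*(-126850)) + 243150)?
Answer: 125/2818732 ≈ 4.4346e-5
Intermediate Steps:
Z = 28 (Z = (-7*(-7)*4)/7 = (49*4)/7 = (⅐)*196 = 28)
y(f) = 125/7 (y(f) = ((208 - 1*111) + 28)/7 = ((208 - 111) + 28)/7 = (97 + 28)/7 = (⅐)*125 = 125/7)
y(397)/((32676 - 1*(-126850)) + 243150) = 125/(7*((32676 - 1*(-126850)) + 243150)) = 125/(7*((32676 + 126850) + 243150)) = 125/(7*(159526 + 243150)) = (125/7)/402676 = (125/7)*(1/402676) = 125/2818732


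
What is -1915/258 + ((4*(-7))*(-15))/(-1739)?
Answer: -3438545/448662 ≈ -7.6640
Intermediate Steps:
-1915/258 + ((4*(-7))*(-15))/(-1739) = -1915*1/258 - 28*(-15)*(-1/1739) = -1915/258 + 420*(-1/1739) = -1915/258 - 420/1739 = -3438545/448662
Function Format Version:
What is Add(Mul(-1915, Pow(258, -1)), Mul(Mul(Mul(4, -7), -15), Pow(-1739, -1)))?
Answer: Rational(-3438545, 448662) ≈ -7.6640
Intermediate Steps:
Add(Mul(-1915, Pow(258, -1)), Mul(Mul(Mul(4, -7), -15), Pow(-1739, -1))) = Add(Mul(-1915, Rational(1, 258)), Mul(Mul(-28, -15), Rational(-1, 1739))) = Add(Rational(-1915, 258), Mul(420, Rational(-1, 1739))) = Add(Rational(-1915, 258), Rational(-420, 1739)) = Rational(-3438545, 448662)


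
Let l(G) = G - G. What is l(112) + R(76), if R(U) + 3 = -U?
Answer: -79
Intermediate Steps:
l(G) = 0
R(U) = -3 - U
l(112) + R(76) = 0 + (-3 - 1*76) = 0 + (-3 - 76) = 0 - 79 = -79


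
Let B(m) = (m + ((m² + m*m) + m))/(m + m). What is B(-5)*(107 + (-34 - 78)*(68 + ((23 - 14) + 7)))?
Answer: 37204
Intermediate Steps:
B(m) = (2*m + 2*m²)/(2*m) (B(m) = (m + ((m² + m²) + m))/((2*m)) = (m + (2*m² + m))*(1/(2*m)) = (m + (m + 2*m²))*(1/(2*m)) = (2*m + 2*m²)*(1/(2*m)) = (2*m + 2*m²)/(2*m))
B(-5)*(107 + (-34 - 78)*(68 + ((23 - 14) + 7))) = (1 - 5)*(107 + (-34 - 78)*(68 + ((23 - 14) + 7))) = -4*(107 - 112*(68 + (9 + 7))) = -4*(107 - 112*(68 + 16)) = -4*(107 - 112*84) = -4*(107 - 9408) = -4*(-9301) = 37204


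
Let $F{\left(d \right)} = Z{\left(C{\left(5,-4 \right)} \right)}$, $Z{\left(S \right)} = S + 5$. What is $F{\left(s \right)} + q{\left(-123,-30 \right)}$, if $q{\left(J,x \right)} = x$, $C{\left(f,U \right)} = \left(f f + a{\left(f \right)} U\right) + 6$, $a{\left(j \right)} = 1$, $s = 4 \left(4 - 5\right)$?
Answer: $2$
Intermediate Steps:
$s = -4$ ($s = 4 \left(-1\right) = -4$)
$C{\left(f,U \right)} = 6 + U + f^{2}$ ($C{\left(f,U \right)} = \left(f f + 1 U\right) + 6 = \left(f^{2} + U\right) + 6 = \left(U + f^{2}\right) + 6 = 6 + U + f^{2}$)
$Z{\left(S \right)} = 5 + S$
$F{\left(d \right)} = 32$ ($F{\left(d \right)} = 5 + \left(6 - 4 + 5^{2}\right) = 5 + \left(6 - 4 + 25\right) = 5 + 27 = 32$)
$F{\left(s \right)} + q{\left(-123,-30 \right)} = 32 - 30 = 2$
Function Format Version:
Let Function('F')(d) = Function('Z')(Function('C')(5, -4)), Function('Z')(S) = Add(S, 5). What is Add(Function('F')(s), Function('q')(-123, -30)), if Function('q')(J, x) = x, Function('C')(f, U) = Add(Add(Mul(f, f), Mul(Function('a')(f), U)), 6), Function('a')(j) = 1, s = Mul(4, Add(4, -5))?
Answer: 2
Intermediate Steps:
s = -4 (s = Mul(4, -1) = -4)
Function('C')(f, U) = Add(6, U, Pow(f, 2)) (Function('C')(f, U) = Add(Add(Mul(f, f), Mul(1, U)), 6) = Add(Add(Pow(f, 2), U), 6) = Add(Add(U, Pow(f, 2)), 6) = Add(6, U, Pow(f, 2)))
Function('Z')(S) = Add(5, S)
Function('F')(d) = 32 (Function('F')(d) = Add(5, Add(6, -4, Pow(5, 2))) = Add(5, Add(6, -4, 25)) = Add(5, 27) = 32)
Add(Function('F')(s), Function('q')(-123, -30)) = Add(32, -30) = 2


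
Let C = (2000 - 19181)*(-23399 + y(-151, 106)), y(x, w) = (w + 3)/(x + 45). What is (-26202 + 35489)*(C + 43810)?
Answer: 395816098746461/106 ≈ 3.7341e+12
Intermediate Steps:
y(x, w) = (3 + w)/(45 + x)
C = 42615803943/106 (C = (2000 - 19181)*(-23399 + (3 + 106)/(45 - 151)) = -17181*(-23399 + 109/(-106)) = -17181*(-23399 - 1/106*109) = -17181*(-23399 - 109/106) = -17181*(-2480403/106) = 42615803943/106 ≈ 4.0204e+8)
(-26202 + 35489)*(C + 43810) = (-26202 + 35489)*(42615803943/106 + 43810) = 9287*(42620447803/106) = 395816098746461/106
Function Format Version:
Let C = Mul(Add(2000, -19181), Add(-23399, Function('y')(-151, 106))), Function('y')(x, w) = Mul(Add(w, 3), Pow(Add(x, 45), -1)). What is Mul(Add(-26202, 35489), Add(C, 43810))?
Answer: Rational(395816098746461, 106) ≈ 3.7341e+12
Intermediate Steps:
Function('y')(x, w) = Mul(Pow(Add(45, x), -1), Add(3, w)) (Function('y')(x, w) = Mul(Add(3, w), Pow(Add(45, x), -1)) = Mul(Pow(Add(45, x), -1), Add(3, w)))
C = Rational(42615803943, 106) (C = Mul(Add(2000, -19181), Add(-23399, Mul(Pow(Add(45, -151), -1), Add(3, 106)))) = Mul(-17181, Add(-23399, Mul(Pow(-106, -1), 109))) = Mul(-17181, Add(-23399, Mul(Rational(-1, 106), 109))) = Mul(-17181, Add(-23399, Rational(-109, 106))) = Mul(-17181, Rational(-2480403, 106)) = Rational(42615803943, 106) ≈ 4.0204e+8)
Mul(Add(-26202, 35489), Add(C, 43810)) = Mul(Add(-26202, 35489), Add(Rational(42615803943, 106), 43810)) = Mul(9287, Rational(42620447803, 106)) = Rational(395816098746461, 106)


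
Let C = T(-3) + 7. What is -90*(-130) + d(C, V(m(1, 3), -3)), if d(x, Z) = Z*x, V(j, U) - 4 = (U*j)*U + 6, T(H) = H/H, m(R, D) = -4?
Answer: 11492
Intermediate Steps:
T(H) = 1
V(j, U) = 10 + j*U**2 (V(j, U) = 4 + ((U*j)*U + 6) = 4 + (j*U**2 + 6) = 4 + (6 + j*U**2) = 10 + j*U**2)
C = 8 (C = 1 + 7 = 8)
-90*(-130) + d(C, V(m(1, 3), -3)) = -90*(-130) + (10 - 4*(-3)**2)*8 = 11700 + (10 - 4*9)*8 = 11700 + (10 - 36)*8 = 11700 - 26*8 = 11700 - 208 = 11492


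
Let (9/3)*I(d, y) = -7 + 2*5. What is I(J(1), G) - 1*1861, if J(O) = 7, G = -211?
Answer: -1860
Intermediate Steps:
I(d, y) = 1 (I(d, y) = (-7 + 2*5)/3 = (-7 + 10)/3 = (1/3)*3 = 1)
I(J(1), G) - 1*1861 = 1 - 1*1861 = 1 - 1861 = -1860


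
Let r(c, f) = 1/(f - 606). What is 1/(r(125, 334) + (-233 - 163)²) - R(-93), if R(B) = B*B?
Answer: -368914021927/42653951 ≈ -8649.0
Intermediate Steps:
r(c, f) = 1/(-606 + f)
R(B) = B²
1/(r(125, 334) + (-233 - 163)²) - R(-93) = 1/(1/(-606 + 334) + (-233 - 163)²) - 1*(-93)² = 1/(1/(-272) + (-396)²) - 1*8649 = 1/(-1/272 + 156816) - 8649 = 1/(42653951/272) - 8649 = 272/42653951 - 8649 = -368914021927/42653951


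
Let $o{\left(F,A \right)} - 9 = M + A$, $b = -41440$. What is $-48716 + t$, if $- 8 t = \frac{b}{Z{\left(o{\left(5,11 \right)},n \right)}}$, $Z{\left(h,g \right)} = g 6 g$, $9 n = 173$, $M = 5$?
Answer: $- \frac{1457951234}{29929} \approx -48714.0$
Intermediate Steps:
$o{\left(F,A \right)} = 14 + A$ ($o{\left(F,A \right)} = 9 + \left(5 + A\right) = 14 + A$)
$n = \frac{173}{9}$ ($n = \frac{1}{9} \cdot 173 = \frac{173}{9} \approx 19.222$)
$Z{\left(h,g \right)} = 6 g^{2}$ ($Z{\left(h,g \right)} = 6 g g = 6 g^{2}$)
$t = \frac{69930}{29929}$ ($t = - \frac{\left(-41440\right) \frac{1}{6 \left(\frac{173}{9}\right)^{2}}}{8} = - \frac{\left(-41440\right) \frac{1}{6 \cdot \frac{29929}{81}}}{8} = - \frac{\left(-41440\right) \frac{1}{\frac{59858}{27}}}{8} = - \frac{\left(-41440\right) \frac{27}{59858}}{8} = \left(- \frac{1}{8}\right) \left(- \frac{559440}{29929}\right) = \frac{69930}{29929} \approx 2.3365$)
$-48716 + t = -48716 + \frac{69930}{29929} = - \frac{1457951234}{29929}$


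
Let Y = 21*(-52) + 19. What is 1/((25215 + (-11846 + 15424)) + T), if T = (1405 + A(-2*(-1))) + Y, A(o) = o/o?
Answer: 1/29126 ≈ 3.4334e-5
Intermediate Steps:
Y = -1073 (Y = -1092 + 19 = -1073)
A(o) = 1
T = 333 (T = (1405 + 1) - 1073 = 1406 - 1073 = 333)
1/((25215 + (-11846 + 15424)) + T) = 1/((25215 + (-11846 + 15424)) + 333) = 1/((25215 + 3578) + 333) = 1/(28793 + 333) = 1/29126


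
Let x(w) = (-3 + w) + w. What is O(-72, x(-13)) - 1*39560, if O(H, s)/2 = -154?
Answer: -39868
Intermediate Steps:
x(w) = -3 + 2*w
O(H, s) = -308 (O(H, s) = 2*(-154) = -308)
O(-72, x(-13)) - 1*39560 = -308 - 1*39560 = -308 - 39560 = -39868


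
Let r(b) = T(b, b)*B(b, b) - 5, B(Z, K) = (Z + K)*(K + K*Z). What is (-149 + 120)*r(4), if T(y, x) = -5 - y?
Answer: 41905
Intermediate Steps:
B(Z, K) = (K + Z)*(K + K*Z)
r(b) = -5 + b*(-5 - b)*(2*b + 2*b**2) (r(b) = (-5 - b)*(b*(b + b + b**2 + b*b)) - 5 = (-5 - b)*(b*(b + b + b**2 + b**2)) - 5 = (-5 - b)*(b*(2*b + 2*b**2)) - 5 = b*(-5 - b)*(2*b + 2*b**2) - 5 = -5 + b*(-5 - b)*(2*b + 2*b**2))
(-149 + 120)*r(4) = (-149 + 120)*(-5 - 2*4**2*(1 + 4)*(5 + 4)) = -29*(-5 - 2*16*5*9) = -29*(-5 - 1440) = -29*(-1445) = 41905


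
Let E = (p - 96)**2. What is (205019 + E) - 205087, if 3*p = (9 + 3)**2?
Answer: 2236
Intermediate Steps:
p = 48 (p = (9 + 3)**2/3 = (1/3)*12**2 = (1/3)*144 = 48)
E = 2304 (E = (48 - 96)**2 = (-48)**2 = 2304)
(205019 + E) - 205087 = (205019 + 2304) - 205087 = 207323 - 205087 = 2236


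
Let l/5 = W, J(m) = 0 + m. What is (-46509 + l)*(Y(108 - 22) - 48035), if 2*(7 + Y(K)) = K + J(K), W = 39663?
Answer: -7280008536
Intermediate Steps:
J(m) = m
l = 198315 (l = 5*39663 = 198315)
Y(K) = -7 + K (Y(K) = -7 + (K + K)/2 = -7 + (2*K)/2 = -7 + K)
(-46509 + l)*(Y(108 - 22) - 48035) = (-46509 + 198315)*((-7 + (108 - 22)) - 48035) = 151806*((-7 + 86) - 48035) = 151806*(79 - 48035) = 151806*(-47956) = -7280008536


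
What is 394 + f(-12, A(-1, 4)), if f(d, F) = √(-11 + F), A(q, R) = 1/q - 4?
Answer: 394 + 4*I ≈ 394.0 + 4.0*I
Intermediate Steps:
A(q, R) = -4 + 1/q
394 + f(-12, A(-1, 4)) = 394 + √(-11 + (-4 + 1/(-1))) = 394 + √(-11 + (-4 - 1)) = 394 + √(-11 - 5) = 394 + √(-16) = 394 + 4*I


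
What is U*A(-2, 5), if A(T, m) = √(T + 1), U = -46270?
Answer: -46270*I ≈ -46270.0*I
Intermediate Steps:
A(T, m) = √(1 + T)
U*A(-2, 5) = -46270*√(1 - 2) = -46270*I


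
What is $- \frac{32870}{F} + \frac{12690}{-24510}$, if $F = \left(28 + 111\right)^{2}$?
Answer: $- \frac{35027573}{15785257} \approx -2.219$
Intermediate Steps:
$F = 19321$ ($F = 139^{2} = 19321$)
$- \frac{32870}{F} + \frac{12690}{-24510} = - \frac{32870}{19321} + \frac{12690}{-24510} = \left(-32870\right) \frac{1}{19321} + 12690 \left(- \frac{1}{24510}\right) = - \frac{32870}{19321} - \frac{423}{817} = - \frac{35027573}{15785257}$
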